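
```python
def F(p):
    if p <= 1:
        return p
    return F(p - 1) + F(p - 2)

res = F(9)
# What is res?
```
Call trace (a repeated sub-call is expanded the first time; later identical calls just restate its return value):
F(p=9)
  F(p=8)
    F(p=7)
      F(p=6)
        F(p=5)
          F(p=4)
            F(p=3)
              F(p=2)
                F(p=1)
                -> return 1
                F(p=0)
                -> return 0
              -> return 1
              F(p=1)
              -> return 1
            -> return 2
            F(p=2) -> return 1  (same call as traced above)
          -> return 3
          F(p=3) -> return 2  (same call as traced above)
        -> return 5
        F(p=4) -> return 3  (same call as traced above)
      -> return 8
      F(p=5) -> return 5  (same call as traced above)
    -> return 13
    F(p=6) -> return 8  (same call as traced above)
  -> return 21
  F(p=7) -> return 13  (same call as traced above)
-> return 34

Final answer: 34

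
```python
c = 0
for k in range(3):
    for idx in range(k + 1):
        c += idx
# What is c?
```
Trace:
  c=0
  c=0, k=0, idx=0
  c=0, k=1, idx=0
  c=1, k=1, idx=1
  c=1, k=2, idx=0
  c=2, k=2, idx=1
  c=4, k=2, idx=2

Final answer: 4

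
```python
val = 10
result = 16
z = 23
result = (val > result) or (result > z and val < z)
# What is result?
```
Trace:
  val=10
  val=10, result=16
  val=10, result=16, z=23
  val=10, result=False, z=23

Final answer: False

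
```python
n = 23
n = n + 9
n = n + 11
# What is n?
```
Trace:
  n=23
  n=32
  n=43

Final answer: 43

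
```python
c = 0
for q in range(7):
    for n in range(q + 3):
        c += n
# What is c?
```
Trace:
  c=0
  c=0, q=0, n=0
  c=1, q=0, n=1
  c=3, q=0, n=2
  c=3, q=1, n=0
  c=4, q=1, n=1
  c=6, q=1, n=2
  c=9, q=1, n=3
  c=9, q=2, n=0
  c=10, q=2, n=1
  c=12, q=2, n=2
  c=15, q=2, n=3
  c=19, q=2, n=4
  c=19, q=3, n=0
  c=20, q=3, n=1
  c=22, q=3, n=2
  c=25, q=3, n=3
  c=29, q=3, n=4
  c=34, q=3, n=5
  c=34, q=4, n=0
  c=35, q=4, n=1
  c=37, q=4, n=2
  c=40, q=4, n=3
  c=44, q=4, n=4
  c=49, q=4, n=5
  c=55, q=4, n=6
  c=55, q=5, n=0
  c=56, q=5, n=1
  c=58, q=5, n=2
  c=61, q=5, n=3
  c=65, q=5, n=4
  c=70, q=5, n=5
  c=76, q=5, n=6
  c=83, q=5, n=7
  c=83, q=6, n=0
  c=84, q=6, n=1
  c=86, q=6, n=2
  c=89, q=6, n=3
  c=93, q=6, n=4
  c=98, q=6, n=5
  c=104, q=6, n=6
  c=111, q=6, n=7
  c=119, q=6, n=8

Final answer: 119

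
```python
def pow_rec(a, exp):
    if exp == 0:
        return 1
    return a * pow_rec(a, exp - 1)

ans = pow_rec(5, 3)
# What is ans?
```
Call trace:
pow_rec(a=5, exp=3)
  pow_rec(a=5, exp=2)
    pow_rec(a=5, exp=1)
      pow_rec(a=5, exp=0)
      -> return 1
    -> return 5
  -> return 25
-> return 125

Final answer: 125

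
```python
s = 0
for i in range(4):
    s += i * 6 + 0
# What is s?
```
Trace:
  s=0
  s=0, i=0
  s=6, i=1
  s=18, i=2
  s=36, i=3

Final answer: 36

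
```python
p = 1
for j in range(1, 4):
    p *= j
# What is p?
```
Trace:
  p=1
  p=1, j=1
  p=2, j=2
  p=6, j=3

Final answer: 6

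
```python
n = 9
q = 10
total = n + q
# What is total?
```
Trace:
  n=9
  n=9, q=10
  n=9, q=10, total=19

Final answer: 19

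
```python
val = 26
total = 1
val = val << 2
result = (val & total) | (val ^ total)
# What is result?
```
Trace:
  val=26
  val=26, total=1
  val=104, total=1
  val=104, total=1, result=105

Final answer: 105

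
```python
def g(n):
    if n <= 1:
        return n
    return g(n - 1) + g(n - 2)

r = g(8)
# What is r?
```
Call trace (a repeated sub-call is expanded the first time; later identical calls just restate its return value):
g(n=8)
  g(n=7)
    g(n=6)
      g(n=5)
        g(n=4)
          g(n=3)
            g(n=2)
              g(n=1)
              -> return 1
              g(n=0)
              -> return 0
            -> return 1
            g(n=1)
            -> return 1
          -> return 2
          g(n=2) -> return 1  (same call as traced above)
        -> return 3
        g(n=3) -> return 2  (same call as traced above)
      -> return 5
      g(n=4) -> return 3  (same call as traced above)
    -> return 8
    g(n=5) -> return 5  (same call as traced above)
  -> return 13
  g(n=6) -> return 8  (same call as traced above)
-> return 21

Final answer: 21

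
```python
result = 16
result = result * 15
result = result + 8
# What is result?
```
Trace:
  result=16
  result=240
  result=248

Final answer: 248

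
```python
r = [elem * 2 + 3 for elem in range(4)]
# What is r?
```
Trace:
  elem=0
  elem=1
  elem=2
  elem=3
  r=[3, 5, 7, 9]

Final answer: [3, 5, 7, 9]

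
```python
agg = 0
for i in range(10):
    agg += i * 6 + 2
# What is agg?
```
Trace:
  agg=0
  agg=2, i=0
  agg=10, i=1
  agg=24, i=2
  agg=44, i=3
  agg=70, i=4
  agg=102, i=5
  agg=140, i=6
  agg=184, i=7
  agg=234, i=8
  agg=290, i=9

Final answer: 290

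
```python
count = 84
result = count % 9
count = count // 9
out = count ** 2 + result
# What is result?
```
Trace:
  count=84
  count=84, result=3
  count=9, result=3
  count=9, result=3, out=84

Final answer: 3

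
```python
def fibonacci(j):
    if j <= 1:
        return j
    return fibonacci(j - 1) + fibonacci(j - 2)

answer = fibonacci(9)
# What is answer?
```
Call trace (a repeated sub-call is expanded the first time; later identical calls just restate its return value):
fibonacci(j=9)
  fibonacci(j=8)
    fibonacci(j=7)
      fibonacci(j=6)
        fibonacci(j=5)
          fibonacci(j=4)
            fibonacci(j=3)
              fibonacci(j=2)
                fibonacci(j=1)
                -> return 1
                fibonacci(j=0)
                -> return 0
              -> return 1
              fibonacci(j=1)
              -> return 1
            -> return 2
            fibonacci(j=2) -> return 1  (same call as traced above)
          -> return 3
          fibonacci(j=3) -> return 2  (same call as traced above)
        -> return 5
        fibonacci(j=4) -> return 3  (same call as traced above)
      -> return 8
      fibonacci(j=5) -> return 5  (same call as traced above)
    -> return 13
    fibonacci(j=6) -> return 8  (same call as traced above)
  -> return 21
  fibonacci(j=7) -> return 13  (same call as traced above)
-> return 34

Final answer: 34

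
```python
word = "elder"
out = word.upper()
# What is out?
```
Trace:
  word='elder'
  word='elder', out='ELDER'

Final answer: 'ELDER'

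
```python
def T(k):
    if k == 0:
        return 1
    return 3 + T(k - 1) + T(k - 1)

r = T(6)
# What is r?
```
Call trace (a repeated sub-call is expanded the first time; later identical calls just restate its return value):
T(k=6)
  T(k=5)
    T(k=4)
      T(k=3)
        T(k=2)
          T(k=1)
            T(k=0)
            -> return 1
            T(k=0)
            -> return 1
          -> return 5
          T(k=1) -> return 5  (same call as traced above)
        -> return 13
        T(k=2) -> return 13  (same call as traced above)
      -> return 29
      T(k=3) -> return 29  (same call as traced above)
    -> return 61
    T(k=4) -> return 61  (same call as traced above)
  -> return 125
  T(k=5) -> return 125  (same call as traced above)
-> return 253

Final answer: 253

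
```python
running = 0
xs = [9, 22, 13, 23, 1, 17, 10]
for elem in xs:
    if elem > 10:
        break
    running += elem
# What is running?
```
Trace:
  running=0
  running=9, elem=9
  running=9, elem=22

Final answer: 9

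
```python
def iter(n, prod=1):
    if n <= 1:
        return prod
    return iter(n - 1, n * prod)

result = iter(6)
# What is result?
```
Call trace:
iter(n=6, prod=1)
  iter(n=5, prod=6)
    iter(n=4, prod=30)
      iter(n=3, prod=120)
        iter(n=2, prod=360)
          iter(n=1, prod=720)
          -> return 720
        -> return 720
      -> return 720
    -> return 720
  -> return 720
-> return 720

Final answer: 720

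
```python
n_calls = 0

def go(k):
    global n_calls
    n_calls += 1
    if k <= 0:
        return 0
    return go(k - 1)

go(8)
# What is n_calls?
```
Call trace:
go(k=8)
  go(k=7)
    go(k=6)
      go(k=5)
        go(k=4)
          go(k=3)
            go(k=2)
              go(k=1)
                go(k=0)
                -> return 0
              -> return 0
            -> return 0
          -> return 0
        -> return 0
      -> return 0
    -> return 0
  -> return 0
-> return 0

n_calls is incremented once per call. go is entered once for each k = 8, 7, 6, 5, 4, 3, 2, 1, 0 (the k <= 0 call returns without recursing), i.e. 8 + 1 calls.
n_calls = 9

Final answer: 9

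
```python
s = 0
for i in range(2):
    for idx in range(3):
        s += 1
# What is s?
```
Trace:
  s=0
  s=1, i=0, idx=0
  s=2, i=0, idx=1
  s=3, i=0, idx=2
  s=4, i=1, idx=0
  s=5, i=1, idx=1
  s=6, i=1, idx=2

Final answer: 6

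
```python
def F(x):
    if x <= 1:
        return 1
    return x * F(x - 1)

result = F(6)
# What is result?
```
Call trace:
F(x=6)
  F(x=5)
    F(x=4)
      F(x=3)
        F(x=2)
          F(x=1)
          -> return 1
        -> return 2
      -> return 6
    -> return 24
  -> return 120
-> return 720

Final answer: 720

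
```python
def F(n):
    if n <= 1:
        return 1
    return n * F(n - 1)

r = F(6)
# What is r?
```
Call trace:
F(n=6)
  F(n=5)
    F(n=4)
      F(n=3)
        F(n=2)
          F(n=1)
          -> return 1
        -> return 2
      -> return 6
    -> return 24
  -> return 120
-> return 720

Final answer: 720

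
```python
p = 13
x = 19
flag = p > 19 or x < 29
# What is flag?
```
Trace:
  p=13
  p=13, x=19
  p=13, x=19, flag=True

Final answer: True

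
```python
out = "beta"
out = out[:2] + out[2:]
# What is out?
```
Trace:
  out='beta'
  out='beta'

Final answer: 'beta'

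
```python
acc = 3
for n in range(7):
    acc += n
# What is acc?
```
Trace:
  acc=3
  acc=3, n=0
  acc=4, n=1
  acc=6, n=2
  acc=9, n=3
  acc=13, n=4
  acc=18, n=5
  acc=24, n=6

Final answer: 24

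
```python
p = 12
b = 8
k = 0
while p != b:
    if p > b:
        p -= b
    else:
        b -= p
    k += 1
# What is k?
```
Trace:
  p=12
  p=12, b=8
  p=12, b=8, k=0
  p=4, b=8, k=1
  p=4, b=4, k=2

Final answer: 2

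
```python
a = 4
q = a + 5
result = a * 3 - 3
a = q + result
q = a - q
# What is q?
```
Trace:
  a=4
  a=4, q=9
  a=4, q=9, result=9
  a=18, q=9, result=9
  a=18, q=9, result=9

Final answer: 9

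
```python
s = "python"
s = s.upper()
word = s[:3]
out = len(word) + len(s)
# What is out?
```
Trace:
  s='python'
  s='PYTHON'
  s='PYTHON', word='PYT'
  s='PYTHON', word='PYT', out=9

Final answer: 9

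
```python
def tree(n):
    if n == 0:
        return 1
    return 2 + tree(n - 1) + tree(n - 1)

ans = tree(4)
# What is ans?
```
Call trace (a repeated sub-call is expanded the first time; later identical calls just restate its return value):
tree(n=4)
  tree(n=3)
    tree(n=2)
      tree(n=1)
        tree(n=0)
        -> return 1
        tree(n=0)
        -> return 1
      -> return 4
      tree(n=1) -> return 4  (same call as traced above)
    -> return 10
    tree(n=2) -> return 10  (same call as traced above)
  -> return 22
  tree(n=3) -> return 22  (same call as traced above)
-> return 46

Final answer: 46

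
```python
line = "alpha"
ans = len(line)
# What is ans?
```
Trace:
  line='alpha'
  line='alpha', ans=5

Final answer: 5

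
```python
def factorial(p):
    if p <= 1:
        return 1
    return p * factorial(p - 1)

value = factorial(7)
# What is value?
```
Call trace:
factorial(p=7)
  factorial(p=6)
    factorial(p=5)
      factorial(p=4)
        factorial(p=3)
          factorial(p=2)
            factorial(p=1)
            -> return 1
          -> return 2
        -> return 6
      -> return 24
    -> return 120
  -> return 720
-> return 5040

Final answer: 5040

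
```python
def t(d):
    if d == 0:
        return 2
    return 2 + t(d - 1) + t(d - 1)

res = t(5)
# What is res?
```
Call trace (a repeated sub-call is expanded the first time; later identical calls just restate its return value):
t(d=5)
  t(d=4)
    t(d=3)
      t(d=2)
        t(d=1)
          t(d=0)
          -> return 2
          t(d=0)
          -> return 2
        -> return 6
        t(d=1) -> return 6  (same call as traced above)
      -> return 14
      t(d=2) -> return 14  (same call as traced above)
    -> return 30
    t(d=3) -> return 30  (same call as traced above)
  -> return 62
  t(d=4) -> return 62  (same call as traced above)
-> return 126

Final answer: 126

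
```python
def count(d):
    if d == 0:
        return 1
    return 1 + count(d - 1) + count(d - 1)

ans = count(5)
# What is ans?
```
Call trace (a repeated sub-call is expanded the first time; later identical calls just restate its return value):
count(d=5)
  count(d=4)
    count(d=3)
      count(d=2)
        count(d=1)
          count(d=0)
          -> return 1
          count(d=0)
          -> return 1
        -> return 3
        count(d=1) -> return 3  (same call as traced above)
      -> return 7
      count(d=2) -> return 7  (same call as traced above)
    -> return 15
    count(d=3) -> return 15  (same call as traced above)
  -> return 31
  count(d=4) -> return 31  (same call as traced above)
-> return 63

Final answer: 63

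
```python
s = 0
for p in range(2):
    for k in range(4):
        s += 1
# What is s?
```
Trace:
  s=0
  s=1, p=0, k=0
  s=2, p=0, k=1
  s=3, p=0, k=2
  s=4, p=0, k=3
  s=5, p=1, k=0
  s=6, p=1, k=1
  s=7, p=1, k=2
  s=8, p=1, k=3

Final answer: 8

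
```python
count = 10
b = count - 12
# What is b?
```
Trace:
  count=10
  count=10, b=-2

Final answer: -2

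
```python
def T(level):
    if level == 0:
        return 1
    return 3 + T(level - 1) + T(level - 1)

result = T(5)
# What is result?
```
Call trace (a repeated sub-call is expanded the first time; later identical calls just restate its return value):
T(level=5)
  T(level=4)
    T(level=3)
      T(level=2)
        T(level=1)
          T(level=0)
          -> return 1
          T(level=0)
          -> return 1
        -> return 5
        T(level=1) -> return 5  (same call as traced above)
      -> return 13
      T(level=2) -> return 13  (same call as traced above)
    -> return 29
    T(level=3) -> return 29  (same call as traced above)
  -> return 61
  T(level=4) -> return 61  (same call as traced above)
-> return 125

Final answer: 125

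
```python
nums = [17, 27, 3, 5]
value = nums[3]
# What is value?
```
Trace:
  nums=[17, 27, 3, 5]
  nums=[17, 27, 3, 5], value=5

Final answer: 5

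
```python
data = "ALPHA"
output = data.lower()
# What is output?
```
Trace:
  data='ALPHA'
  data='ALPHA', output='alpha'

Final answer: 'alpha'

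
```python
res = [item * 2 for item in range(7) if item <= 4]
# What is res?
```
Trace:
  item=0
  item=1
  item=2
  item=3
  item=4
  item=5
  item=6
  res=[0, 2, 4, 6, 8]

Final answer: [0, 2, 4, 6, 8]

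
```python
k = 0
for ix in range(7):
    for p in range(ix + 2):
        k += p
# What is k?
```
Trace:
  k=0
  k=0, ix=0, p=0
  k=1, ix=0, p=1
  k=1, ix=1, p=0
  k=2, ix=1, p=1
  k=4, ix=1, p=2
  k=4, ix=2, p=0
  k=5, ix=2, p=1
  k=7, ix=2, p=2
  k=10, ix=2, p=3
  k=10, ix=3, p=0
  k=11, ix=3, p=1
  k=13, ix=3, p=2
  k=16, ix=3, p=3
  k=20, ix=3, p=4
  k=20, ix=4, p=0
  k=21, ix=4, p=1
  k=23, ix=4, p=2
  k=26, ix=4, p=3
  k=30, ix=4, p=4
  k=35, ix=4, p=5
  k=35, ix=5, p=0
  k=36, ix=5, p=1
  k=38, ix=5, p=2
  k=41, ix=5, p=3
  k=45, ix=5, p=4
  k=50, ix=5, p=5
  k=56, ix=5, p=6
  k=56, ix=6, p=0
  k=57, ix=6, p=1
  k=59, ix=6, p=2
  k=62, ix=6, p=3
  k=66, ix=6, p=4
  k=71, ix=6, p=5
  k=77, ix=6, p=6
  k=84, ix=6, p=7

Final answer: 84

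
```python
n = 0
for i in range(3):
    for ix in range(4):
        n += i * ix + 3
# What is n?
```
Trace:
  n=0
  n=3, i=0, ix=0
  n=6, i=0, ix=1
  n=9, i=0, ix=2
  n=12, i=0, ix=3
  n=15, i=1, ix=0
  n=19, i=1, ix=1
  n=24, i=1, ix=2
  n=30, i=1, ix=3
  n=33, i=2, ix=0
  n=38, i=2, ix=1
  n=45, i=2, ix=2
  n=54, i=2, ix=3

Final answer: 54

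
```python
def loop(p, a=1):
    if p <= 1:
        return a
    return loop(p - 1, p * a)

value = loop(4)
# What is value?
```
Call trace:
loop(p=4, a=1)
  loop(p=3, a=4)
    loop(p=2, a=12)
      loop(p=1, a=24)
      -> return 24
    -> return 24
  -> return 24
-> return 24

Final answer: 24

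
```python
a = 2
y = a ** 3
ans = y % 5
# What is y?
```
Trace:
  a=2
  a=2, y=8
  a=2, y=8, ans=3

Final answer: 8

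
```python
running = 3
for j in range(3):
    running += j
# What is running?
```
Trace:
  running=3
  running=3, j=0
  running=4, j=1
  running=6, j=2

Final answer: 6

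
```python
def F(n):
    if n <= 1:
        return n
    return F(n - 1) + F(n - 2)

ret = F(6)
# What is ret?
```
Call trace (a repeated sub-call is expanded the first time; later identical calls just restate its return value):
F(n=6)
  F(n=5)
    F(n=4)
      F(n=3)
        F(n=2)
          F(n=1)
          -> return 1
          F(n=0)
          -> return 0
        -> return 1
        F(n=1)
        -> return 1
      -> return 2
      F(n=2) -> return 1  (same call as traced above)
    -> return 3
    F(n=3) -> return 2  (same call as traced above)
  -> return 5
  F(n=4) -> return 3  (same call as traced above)
-> return 8

Final answer: 8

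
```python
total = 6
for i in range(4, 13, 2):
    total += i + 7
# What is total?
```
Trace:
  total=6
  total=17, i=4
  total=30, i=6
  total=45, i=8
  total=62, i=10
  total=81, i=12

Final answer: 81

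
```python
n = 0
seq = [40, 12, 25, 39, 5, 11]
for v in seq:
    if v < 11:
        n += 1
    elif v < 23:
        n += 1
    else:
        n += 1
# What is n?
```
Trace:
  n=0
  n=1, v=40
  n=2, v=12
  n=3, v=25
  n=4, v=39
  n=5, v=5
  n=6, v=11

Final answer: 6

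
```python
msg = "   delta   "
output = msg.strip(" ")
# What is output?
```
Trace:
  msg='   delta   '
  msg='   delta   ', output='delta'

Final answer: 'delta'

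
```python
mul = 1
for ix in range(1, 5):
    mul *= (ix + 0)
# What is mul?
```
Trace:
  mul=1
  mul=1, ix=1
  mul=2, ix=2
  mul=6, ix=3
  mul=24, ix=4

Final answer: 24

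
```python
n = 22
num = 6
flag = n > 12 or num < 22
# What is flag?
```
Trace:
  n=22
  n=22, num=6
  n=22, num=6, flag=True

Final answer: True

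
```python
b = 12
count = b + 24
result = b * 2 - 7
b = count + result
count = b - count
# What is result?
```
Trace:
  b=12
  b=12, count=36
  b=12, count=36, result=17
  b=53, count=36, result=17
  b=53, count=17, result=17

Final answer: 17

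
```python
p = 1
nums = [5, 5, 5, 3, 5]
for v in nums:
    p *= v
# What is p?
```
Trace:
  p=1
  p=5, v=5
  p=25, v=5
  p=125, v=5
  p=375, v=3
  p=1875, v=5

Final answer: 1875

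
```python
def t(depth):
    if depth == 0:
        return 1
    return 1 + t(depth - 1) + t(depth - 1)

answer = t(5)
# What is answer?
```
Call trace (a repeated sub-call is expanded the first time; later identical calls just restate its return value):
t(depth=5)
  t(depth=4)
    t(depth=3)
      t(depth=2)
        t(depth=1)
          t(depth=0)
          -> return 1
          t(depth=0)
          -> return 1
        -> return 3
        t(depth=1) -> return 3  (same call as traced above)
      -> return 7
      t(depth=2) -> return 7  (same call as traced above)
    -> return 15
    t(depth=3) -> return 15  (same call as traced above)
  -> return 31
  t(depth=4) -> return 31  (same call as traced above)
-> return 63

Final answer: 63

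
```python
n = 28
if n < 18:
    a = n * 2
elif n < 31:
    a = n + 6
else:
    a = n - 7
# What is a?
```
Trace:
  n=28
  n=28, a=34

Final answer: 34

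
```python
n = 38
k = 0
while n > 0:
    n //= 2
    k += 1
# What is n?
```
Trace:
  n=38
  n=38, k=0
  n=19, k=1
  n=9, k=2
  n=4, k=3
  n=2, k=4
  n=1, k=5
  n=0, k=6

Final answer: 0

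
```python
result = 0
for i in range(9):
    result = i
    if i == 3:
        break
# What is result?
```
Trace:
  result=0
  result=0, i=0
  result=1, i=1
  result=2, i=2
  result=3, i=3

Final answer: 3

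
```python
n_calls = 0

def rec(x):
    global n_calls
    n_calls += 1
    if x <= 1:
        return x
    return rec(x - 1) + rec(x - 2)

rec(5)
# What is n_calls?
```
Call trace (a repeated sub-call is expanded the first time; later identical calls just restate its return value):
rec(x=5)
  rec(x=4)
    rec(x=3)
      rec(x=2)
        rec(x=1)
        -> return 1
        rec(x=0)
        -> return 0
      -> return 1
      rec(x=1)
      -> return 1
    -> return 2
    rec(x=2) -> return 1  (same call as traced above)
  -> return 3
  rec(x=3) -> return 2  (same call as traced above)
-> return 5

n_calls is incremented once per call, so count the calls in each subtree. Let C(x) = number of calls made by rec(x).
C(0) = C(1) = 1 (base case, no recursion); C(x) = 1 + C(x - 1) + C(x - 2) otherwise.
C(2) = 1 + C(1) + C(0) = 1 + 1 + 1 = 3
C(3) = 1 + C(2) + C(1) = 1 + 3 + 1 = 5
C(4) = 1 + C(3) + C(2) = 1 + 5 + 3 = 9
C(5) = 1 + C(4) + C(3) = 1 + 9 + 5 = 15
n_calls = C(5) = 15

Final answer: 15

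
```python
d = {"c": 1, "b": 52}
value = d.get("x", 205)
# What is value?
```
Trace:
  d={'c': 1, 'b': 52}
  d={'c': 1, 'b': 52}, value=205

Final answer: 205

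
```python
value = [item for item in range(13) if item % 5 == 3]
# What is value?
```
Trace:
  item=0
  item=1
  item=2
  item=3
  item=4
  item=5
  item=6
  item=7
  item=8
  item=9
  item=10
  item=11
  item=12
  value=[3, 8]

Final answer: [3, 8]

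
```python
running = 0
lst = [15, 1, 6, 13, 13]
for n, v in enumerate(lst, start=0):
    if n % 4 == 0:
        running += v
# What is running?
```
Trace:
  running=0
  running=15, n=0, v=15
  running=15, n=1, v=1
  running=15, n=2, v=6
  running=15, n=3, v=13
  running=28, n=4, v=13

Final answer: 28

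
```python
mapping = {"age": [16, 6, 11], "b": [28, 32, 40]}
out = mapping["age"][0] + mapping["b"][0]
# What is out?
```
Trace:
  mapping={'age': [16, 6, 11], 'b': [28, 32, 40]}
  mapping={'age': [16, 6, 11], 'b': [28, 32, 40]}, out=44

Final answer: 44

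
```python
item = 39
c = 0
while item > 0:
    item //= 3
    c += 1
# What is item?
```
Trace:
  item=39
  item=39, c=0
  item=13, c=1
  item=4, c=2
  item=1, c=3
  item=0, c=4

Final answer: 0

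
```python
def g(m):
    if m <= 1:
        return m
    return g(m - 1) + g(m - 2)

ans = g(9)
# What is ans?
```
Call trace (a repeated sub-call is expanded the first time; later identical calls just restate its return value):
g(m=9)
  g(m=8)
    g(m=7)
      g(m=6)
        g(m=5)
          g(m=4)
            g(m=3)
              g(m=2)
                g(m=1)
                -> return 1
                g(m=0)
                -> return 0
              -> return 1
              g(m=1)
              -> return 1
            -> return 2
            g(m=2) -> return 1  (same call as traced above)
          -> return 3
          g(m=3) -> return 2  (same call as traced above)
        -> return 5
        g(m=4) -> return 3  (same call as traced above)
      -> return 8
      g(m=5) -> return 5  (same call as traced above)
    -> return 13
    g(m=6) -> return 8  (same call as traced above)
  -> return 21
  g(m=7) -> return 13  (same call as traced above)
-> return 34

Final answer: 34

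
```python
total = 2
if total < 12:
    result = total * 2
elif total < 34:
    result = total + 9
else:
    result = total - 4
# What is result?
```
Trace:
  total=2
  total=2, result=4

Final answer: 4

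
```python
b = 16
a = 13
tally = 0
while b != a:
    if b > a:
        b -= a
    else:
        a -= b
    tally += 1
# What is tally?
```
Trace:
  b=16
  b=16, a=13
  b=16, a=13, tally=0
  b=3, a=13, tally=1
  b=3, a=10, tally=2
  b=3, a=7, tally=3
  b=3, a=4, tally=4
  b=3, a=1, tally=5
  b=2, a=1, tally=6
  b=1, a=1, tally=7

Final answer: 7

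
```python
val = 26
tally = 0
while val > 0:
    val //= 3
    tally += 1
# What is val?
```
Trace:
  val=26
  val=26, tally=0
  val=8, tally=1
  val=2, tally=2
  val=0, tally=3

Final answer: 0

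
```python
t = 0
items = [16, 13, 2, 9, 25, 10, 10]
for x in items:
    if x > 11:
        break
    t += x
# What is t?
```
Trace:
  t=0
  t=0, x=16

Final answer: 0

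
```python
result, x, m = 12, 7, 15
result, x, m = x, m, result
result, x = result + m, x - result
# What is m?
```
Trace:
  result=12, x=7, m=15
  result=7, x=15, m=12
  result=19, x=8, m=12

Final answer: 12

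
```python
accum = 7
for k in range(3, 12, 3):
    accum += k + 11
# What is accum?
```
Trace:
  accum=7
  accum=21, k=3
  accum=38, k=6
  accum=58, k=9

Final answer: 58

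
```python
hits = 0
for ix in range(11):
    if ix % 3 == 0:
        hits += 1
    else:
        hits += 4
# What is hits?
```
Trace:
  hits=0
  hits=1, ix=0
  hits=5, ix=1
  hits=9, ix=2
  hits=10, ix=3
  hits=14, ix=4
  hits=18, ix=5
  hits=19, ix=6
  hits=23, ix=7
  hits=27, ix=8
  hits=28, ix=9
  hits=32, ix=10

Final answer: 32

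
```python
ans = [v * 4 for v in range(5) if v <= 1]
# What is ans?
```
Trace:
  v=0
  v=1
  v=2
  v=3
  v=4
  ans=[0, 4]

Final answer: [0, 4]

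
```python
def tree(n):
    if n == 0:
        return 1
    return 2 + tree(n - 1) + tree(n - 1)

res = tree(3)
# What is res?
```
Call trace (a repeated sub-call is expanded the first time; later identical calls just restate its return value):
tree(n=3)
  tree(n=2)
    tree(n=1)
      tree(n=0)
      -> return 1
      tree(n=0)
      -> return 1
    -> return 4
    tree(n=1) -> return 4  (same call as traced above)
  -> return 10
  tree(n=2) -> return 10  (same call as traced above)
-> return 22

Final answer: 22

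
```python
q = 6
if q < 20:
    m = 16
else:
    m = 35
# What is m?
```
Trace:
  q=6
  q=6, m=16

Final answer: 16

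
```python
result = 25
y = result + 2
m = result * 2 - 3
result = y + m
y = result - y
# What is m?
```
Trace:
  result=25
  result=25, y=27
  result=25, y=27, m=47
  result=74, y=27, m=47
  result=74, y=47, m=47

Final answer: 47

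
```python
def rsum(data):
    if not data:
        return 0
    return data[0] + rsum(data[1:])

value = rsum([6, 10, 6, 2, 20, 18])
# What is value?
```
Call trace:
rsum(data=[6, 10, 6, 2, 20, 18])
  rsum(data=[10, 6, 2, 20, 18])
    rsum(data=[6, 2, 20, 18])
      rsum(data=[2, 20, 18])
        rsum(data=[20, 18])
          rsum(data=[18])
            rsum(data=[])
            -> return 0
          -> return 18
        -> return 38
      -> return 40
    -> return 46
  -> return 56
-> return 62

Final answer: 62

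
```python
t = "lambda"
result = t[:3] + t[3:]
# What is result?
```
Trace:
  t='lambda'
  t='lambda', result='lambda'

Final answer: 'lambda'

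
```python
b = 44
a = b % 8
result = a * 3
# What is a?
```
Trace:
  b=44
  b=44, a=4
  b=44, a=4, result=12

Final answer: 4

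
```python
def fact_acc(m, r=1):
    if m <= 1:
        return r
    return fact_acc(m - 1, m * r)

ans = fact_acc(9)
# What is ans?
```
Call trace:
fact_acc(m=9, r=1)
  fact_acc(m=8, r=9)
    fact_acc(m=7, r=72)
      fact_acc(m=6, r=504)
        fact_acc(m=5, r=3024)
          fact_acc(m=4, r=15120)
            fact_acc(m=3, r=60480)
              fact_acc(m=2, r=181440)
                fact_acc(m=1, r=362880)
                -> return 362880
              -> return 362880
            -> return 362880
          -> return 362880
        -> return 362880
      -> return 362880
    -> return 362880
  -> return 362880
-> return 362880

Final answer: 362880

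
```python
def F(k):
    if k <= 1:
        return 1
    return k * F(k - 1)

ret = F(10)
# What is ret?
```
Call trace:
F(k=10)
  F(k=9)
    F(k=8)
      F(k=7)
        F(k=6)
          F(k=5)
            F(k=4)
              F(k=3)
                F(k=2)
                  F(k=1)
                  -> return 1
                -> return 2
              -> return 6
            -> return 24
          -> return 120
        -> return 720
      -> return 5040
    -> return 40320
  -> return 362880
-> return 3628800

Final answer: 3628800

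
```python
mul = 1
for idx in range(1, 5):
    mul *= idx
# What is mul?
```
Trace:
  mul=1
  mul=1, idx=1
  mul=2, idx=2
  mul=6, idx=3
  mul=24, idx=4

Final answer: 24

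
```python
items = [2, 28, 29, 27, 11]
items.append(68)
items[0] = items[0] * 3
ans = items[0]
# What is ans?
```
Trace:
  items=[2, 28, 29, 27, 11]
  items=[2, 28, 29, 27, 11, 68]
  items=[6, 28, 29, 27, 11, 68]
  items=[6, 28, 29, 27, 11, 68], ans=6

Final answer: 6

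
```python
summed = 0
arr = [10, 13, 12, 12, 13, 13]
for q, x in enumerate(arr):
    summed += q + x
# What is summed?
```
Trace:
  summed=0
  summed=10, q=0, x=10
  summed=24, q=1, x=13
  summed=38, q=2, x=12
  summed=53, q=3, x=12
  summed=70, q=4, x=13
  summed=88, q=5, x=13

Final answer: 88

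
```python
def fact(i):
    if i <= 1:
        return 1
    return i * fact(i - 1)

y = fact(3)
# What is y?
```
Call trace:
fact(i=3)
  fact(i=2)
    fact(i=1)
    -> return 1
  -> return 2
-> return 6

Final answer: 6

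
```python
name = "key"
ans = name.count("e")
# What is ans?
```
Trace:
  name='key'
  name='key', ans=1

Final answer: 1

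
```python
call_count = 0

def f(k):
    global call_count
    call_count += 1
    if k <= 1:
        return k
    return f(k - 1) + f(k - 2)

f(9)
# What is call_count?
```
Call trace (a repeated sub-call is expanded the first time; later identical calls just restate its return value):
f(k=9)
  f(k=8)
    f(k=7)
      f(k=6)
        f(k=5)
          f(k=4)
            f(k=3)
              f(k=2)
                f(k=1)
                -> return 1
                f(k=0)
                -> return 0
              -> return 1
              f(k=1)
              -> return 1
            -> return 2
            f(k=2) -> return 1  (same call as traced above)
          -> return 3
          f(k=3) -> return 2  (same call as traced above)
        -> return 5
        f(k=4) -> return 3  (same call as traced above)
      -> return 8
      f(k=5) -> return 5  (same call as traced above)
    -> return 13
    f(k=6) -> return 8  (same call as traced above)
  -> return 21
  f(k=7) -> return 13  (same call as traced above)
-> return 34

call_count is incremented once per call, so count the calls in each subtree. Let C(k) = number of calls made by f(k).
C(0) = C(1) = 1 (base case, no recursion); C(k) = 1 + C(k - 1) + C(k - 2) otherwise.
C(2) = 1 + C(1) + C(0) = 1 + 1 + 1 = 3
C(3) = 1 + C(2) + C(1) = 1 + 3 + 1 = 5
C(4) = 1 + C(3) + C(2) = 1 + 5 + 3 = 9
C(5) = 1 + C(4) + C(3) = 1 + 9 + 5 = 15
C(6) = 1 + C(5) + C(4) = 1 + 15 + 9 = 25
C(7) = 1 + C(6) + C(5) = 1 + 25 + 15 = 41
C(8) = 1 + C(7) + C(6) = 1 + 41 + 25 = 67
C(9) = 1 + C(8) + C(7) = 1 + 67 + 41 = 109
call_count = C(9) = 109

Final answer: 109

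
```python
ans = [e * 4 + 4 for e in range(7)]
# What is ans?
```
Trace:
  e=0
  e=1
  e=2
  e=3
  e=4
  e=5
  e=6
  ans=[4, 8, 12, 16, 20, 24, 28]

Final answer: [4, 8, 12, 16, 20, 24, 28]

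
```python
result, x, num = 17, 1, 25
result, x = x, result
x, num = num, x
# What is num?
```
Trace:
  result=17, x=1, num=25
  result=1, x=17, num=25
  result=1, x=25, num=17

Final answer: 17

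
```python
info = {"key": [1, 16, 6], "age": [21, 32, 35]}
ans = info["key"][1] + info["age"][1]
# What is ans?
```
Trace:
  info={'key': [1, 16, 6], 'age': [21, 32, 35]}
  info={'key': [1, 16, 6], 'age': [21, 32, 35]}, ans=48

Final answer: 48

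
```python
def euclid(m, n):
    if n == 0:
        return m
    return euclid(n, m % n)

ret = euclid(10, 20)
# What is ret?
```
Call trace:
euclid(m=10, n=20)
  euclid(m=20, n=10)
    euclid(m=10, n=0)
    -> return 10
  -> return 10
-> return 10

Final answer: 10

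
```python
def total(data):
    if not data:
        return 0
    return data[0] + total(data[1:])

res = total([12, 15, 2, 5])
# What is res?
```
Call trace:
total(data=[12, 15, 2, 5])
  total(data=[15, 2, 5])
    total(data=[2, 5])
      total(data=[5])
        total(data=[])
        -> return 0
      -> return 5
    -> return 7
  -> return 22
-> return 34

Final answer: 34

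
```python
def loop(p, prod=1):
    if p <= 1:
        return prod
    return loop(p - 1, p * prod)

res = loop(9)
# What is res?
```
Call trace:
loop(p=9, prod=1)
  loop(p=8, prod=9)
    loop(p=7, prod=72)
      loop(p=6, prod=504)
        loop(p=5, prod=3024)
          loop(p=4, prod=15120)
            loop(p=3, prod=60480)
              loop(p=2, prod=181440)
                loop(p=1, prod=362880)
                -> return 362880
              -> return 362880
            -> return 362880
          -> return 362880
        -> return 362880
      -> return 362880
    -> return 362880
  -> return 362880
-> return 362880

Final answer: 362880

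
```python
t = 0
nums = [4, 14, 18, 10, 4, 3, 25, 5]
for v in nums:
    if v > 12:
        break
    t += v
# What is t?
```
Trace:
  t=0
  t=4, v=4
  t=4, v=14

Final answer: 4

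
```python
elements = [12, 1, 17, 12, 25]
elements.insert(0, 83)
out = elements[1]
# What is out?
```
Trace:
  elements=[12, 1, 17, 12, 25]
  elements=[83, 12, 1, 17, 12, 25]
  elements=[83, 12, 1, 17, 12, 25], out=12

Final answer: 12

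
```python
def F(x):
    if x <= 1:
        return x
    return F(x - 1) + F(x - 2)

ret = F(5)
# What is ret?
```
Call trace (a repeated sub-call is expanded the first time; later identical calls just restate its return value):
F(x=5)
  F(x=4)
    F(x=3)
      F(x=2)
        F(x=1)
        -> return 1
        F(x=0)
        -> return 0
      -> return 1
      F(x=1)
      -> return 1
    -> return 2
    F(x=2) -> return 1  (same call as traced above)
  -> return 3
  F(x=3) -> return 2  (same call as traced above)
-> return 5

Final answer: 5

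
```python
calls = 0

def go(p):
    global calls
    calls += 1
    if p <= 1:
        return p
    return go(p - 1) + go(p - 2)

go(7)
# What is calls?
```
Call trace (a repeated sub-call is expanded the first time; later identical calls just restate its return value):
go(p=7)
  go(p=6)
    go(p=5)
      go(p=4)
        go(p=3)
          go(p=2)
            go(p=1)
            -> return 1
            go(p=0)
            -> return 0
          -> return 1
          go(p=1)
          -> return 1
        -> return 2
        go(p=2) -> return 1  (same call as traced above)
      -> return 3
      go(p=3) -> return 2  (same call as traced above)
    -> return 5
    go(p=4) -> return 3  (same call as traced above)
  -> return 8
  go(p=5) -> return 5  (same call as traced above)
-> return 13

calls is incremented once per call, so count the calls in each subtree. Let C(p) = number of calls made by go(p).
C(0) = C(1) = 1 (base case, no recursion); C(p) = 1 + C(p - 1) + C(p - 2) otherwise.
C(2) = 1 + C(1) + C(0) = 1 + 1 + 1 = 3
C(3) = 1 + C(2) + C(1) = 1 + 3 + 1 = 5
C(4) = 1 + C(3) + C(2) = 1 + 5 + 3 = 9
C(5) = 1 + C(4) + C(3) = 1 + 9 + 5 = 15
C(6) = 1 + C(5) + C(4) = 1 + 15 + 9 = 25
C(7) = 1 + C(6) + C(5) = 1 + 25 + 15 = 41
calls = C(7) = 41

Final answer: 41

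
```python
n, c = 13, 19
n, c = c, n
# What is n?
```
Trace:
  n=13, c=19
  n=19, c=13

Final answer: 19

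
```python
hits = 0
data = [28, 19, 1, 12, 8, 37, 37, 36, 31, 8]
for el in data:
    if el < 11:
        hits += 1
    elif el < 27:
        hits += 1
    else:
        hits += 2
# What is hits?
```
Trace:
  hits=0
  hits=2, el=28
  hits=3, el=19
  hits=4, el=1
  hits=5, el=12
  hits=6, el=8
  hits=8, el=37
  hits=10, el=37
  hits=12, el=36
  hits=14, el=31
  hits=15, el=8

Final answer: 15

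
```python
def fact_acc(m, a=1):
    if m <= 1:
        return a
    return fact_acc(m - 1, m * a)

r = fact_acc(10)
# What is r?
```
Call trace:
fact_acc(m=10, a=1)
  fact_acc(m=9, a=10)
    fact_acc(m=8, a=90)
      fact_acc(m=7, a=720)
        fact_acc(m=6, a=5040)
          fact_acc(m=5, a=30240)
            fact_acc(m=4, a=151200)
              fact_acc(m=3, a=604800)
                fact_acc(m=2, a=1814400)
                  fact_acc(m=1, a=3628800)
                  -> return 3628800
                -> return 3628800
              -> return 3628800
            -> return 3628800
          -> return 3628800
        -> return 3628800
      -> return 3628800
    -> return 3628800
  -> return 3628800
-> return 3628800

Final answer: 3628800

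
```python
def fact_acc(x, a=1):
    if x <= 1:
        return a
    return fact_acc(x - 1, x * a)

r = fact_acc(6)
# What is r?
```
Call trace:
fact_acc(x=6, a=1)
  fact_acc(x=5, a=6)
    fact_acc(x=4, a=30)
      fact_acc(x=3, a=120)
        fact_acc(x=2, a=360)
          fact_acc(x=1, a=720)
          -> return 720
        -> return 720
      -> return 720
    -> return 720
  -> return 720
-> return 720

Final answer: 720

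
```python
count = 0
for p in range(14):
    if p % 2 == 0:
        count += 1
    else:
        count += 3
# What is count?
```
Trace:
  count=0
  count=1, p=0
  count=4, p=1
  count=5, p=2
  count=8, p=3
  count=9, p=4
  count=12, p=5
  count=13, p=6
  count=16, p=7
  count=17, p=8
  count=20, p=9
  count=21, p=10
  count=24, p=11
  count=25, p=12
  count=28, p=13

Final answer: 28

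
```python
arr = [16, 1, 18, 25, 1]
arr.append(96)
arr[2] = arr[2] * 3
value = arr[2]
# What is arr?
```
Trace:
  arr=[16, 1, 18, 25, 1]
  arr=[16, 1, 18, 25, 1, 96]
  arr=[16, 1, 54, 25, 1, 96]
  arr=[16, 1, 54, 25, 1, 96], value=54

Final answer: [16, 1, 54, 25, 1, 96]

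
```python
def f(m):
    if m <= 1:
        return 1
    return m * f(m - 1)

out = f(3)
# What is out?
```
Call trace:
f(m=3)
  f(m=2)
    f(m=1)
    -> return 1
  -> return 2
-> return 6

Final answer: 6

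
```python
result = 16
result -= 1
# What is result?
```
Trace:
  result=16
  result=15

Final answer: 15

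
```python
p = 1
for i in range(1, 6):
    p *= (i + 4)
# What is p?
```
Trace:
  p=1
  p=5, i=1
  p=30, i=2
  p=210, i=3
  p=1680, i=4
  p=15120, i=5

Final answer: 15120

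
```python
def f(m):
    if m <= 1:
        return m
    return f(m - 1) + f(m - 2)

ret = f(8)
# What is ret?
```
Call trace (a repeated sub-call is expanded the first time; later identical calls just restate its return value):
f(m=8)
  f(m=7)
    f(m=6)
      f(m=5)
        f(m=4)
          f(m=3)
            f(m=2)
              f(m=1)
              -> return 1
              f(m=0)
              -> return 0
            -> return 1
            f(m=1)
            -> return 1
          -> return 2
          f(m=2) -> return 1  (same call as traced above)
        -> return 3
        f(m=3) -> return 2  (same call as traced above)
      -> return 5
      f(m=4) -> return 3  (same call as traced above)
    -> return 8
    f(m=5) -> return 5  (same call as traced above)
  -> return 13
  f(m=6) -> return 8  (same call as traced above)
-> return 21

Final answer: 21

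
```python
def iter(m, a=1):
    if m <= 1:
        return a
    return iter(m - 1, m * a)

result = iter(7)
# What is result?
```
Call trace:
iter(m=7, a=1)
  iter(m=6, a=7)
    iter(m=5, a=42)
      iter(m=4, a=210)
        iter(m=3, a=840)
          iter(m=2, a=2520)
            iter(m=1, a=5040)
            -> return 5040
          -> return 5040
        -> return 5040
      -> return 5040
    -> return 5040
  -> return 5040
-> return 5040

Final answer: 5040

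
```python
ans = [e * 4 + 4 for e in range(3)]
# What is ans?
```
Trace:
  e=0
  e=1
  e=2
  ans=[4, 8, 12]

Final answer: [4, 8, 12]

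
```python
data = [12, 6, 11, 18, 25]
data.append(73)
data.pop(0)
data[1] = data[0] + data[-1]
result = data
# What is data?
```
Trace:
  data=[12, 6, 11, 18, 25]
  data=[12, 6, 11, 18, 25, 73]
  data=[6, 11, 18, 25, 73]
  data=[6, 79, 18, 25, 73]
  data=[6, 79, 18, 25, 73], result=[6, 79, 18, 25, 73]

Final answer: [6, 79, 18, 25, 73]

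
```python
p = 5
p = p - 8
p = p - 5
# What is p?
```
Trace:
  p=5
  p=-3
  p=-8

Final answer: -8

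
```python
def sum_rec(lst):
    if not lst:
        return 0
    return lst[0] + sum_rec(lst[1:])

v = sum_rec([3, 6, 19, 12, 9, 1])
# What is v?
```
Call trace:
sum_rec(lst=[3, 6, 19, 12, 9, 1])
  sum_rec(lst=[6, 19, 12, 9, 1])
    sum_rec(lst=[19, 12, 9, 1])
      sum_rec(lst=[12, 9, 1])
        sum_rec(lst=[9, 1])
          sum_rec(lst=[1])
            sum_rec(lst=[])
            -> return 0
          -> return 1
        -> return 10
      -> return 22
    -> return 41
  -> return 47
-> return 50

Final answer: 50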